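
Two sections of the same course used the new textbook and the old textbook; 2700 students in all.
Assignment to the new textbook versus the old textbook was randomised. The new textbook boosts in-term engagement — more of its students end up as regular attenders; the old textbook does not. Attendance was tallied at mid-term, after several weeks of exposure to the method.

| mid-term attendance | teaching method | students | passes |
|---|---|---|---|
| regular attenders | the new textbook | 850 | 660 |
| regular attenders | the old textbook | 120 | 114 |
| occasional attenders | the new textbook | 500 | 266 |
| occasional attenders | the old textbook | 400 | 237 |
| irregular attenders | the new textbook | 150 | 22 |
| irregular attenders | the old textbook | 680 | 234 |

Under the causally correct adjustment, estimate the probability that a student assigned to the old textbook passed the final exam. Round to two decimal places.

Because the teaching method influences mid-term attendance, mid-term attendance is a post-treatment mediator, not a confounder. Stratifying on it would bias the estimate; the causal effect is the crude pooled difference.
So P(outcome | do(the old textbook)) is just the pooled rate for the old textbook: 585/1200 = 0.487.

0.49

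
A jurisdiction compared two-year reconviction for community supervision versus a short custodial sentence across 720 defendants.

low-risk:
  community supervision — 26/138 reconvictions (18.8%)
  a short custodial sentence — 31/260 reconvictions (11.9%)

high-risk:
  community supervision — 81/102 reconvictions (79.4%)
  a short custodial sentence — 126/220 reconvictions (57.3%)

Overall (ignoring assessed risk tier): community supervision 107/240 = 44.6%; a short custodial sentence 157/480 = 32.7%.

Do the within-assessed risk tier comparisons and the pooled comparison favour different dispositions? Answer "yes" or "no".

Within each assessed risk tier level (low-risk 18.8% vs 11.9%; high-risk 79.4% vs 57.3%), a short custodial sentence has the lower rate every time. Pooled: 44.6% vs 32.7% — a short custodial sentence has the lower rate overall. They agree.

no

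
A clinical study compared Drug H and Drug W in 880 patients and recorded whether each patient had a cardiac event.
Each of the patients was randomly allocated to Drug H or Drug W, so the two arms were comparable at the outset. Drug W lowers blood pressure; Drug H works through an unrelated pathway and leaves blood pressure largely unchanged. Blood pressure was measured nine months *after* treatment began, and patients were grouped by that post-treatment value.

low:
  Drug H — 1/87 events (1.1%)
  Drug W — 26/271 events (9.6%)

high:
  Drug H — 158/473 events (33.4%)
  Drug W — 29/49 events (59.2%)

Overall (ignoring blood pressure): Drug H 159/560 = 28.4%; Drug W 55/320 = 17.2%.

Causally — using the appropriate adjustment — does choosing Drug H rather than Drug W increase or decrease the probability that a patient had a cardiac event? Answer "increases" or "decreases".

Within every blood pressure level Drug H has the lower rate, yet pooled Drug W does — Simpson's reversal.
Because the drug influences blood pressure, blood pressure is a post-treatment mediator, not a confounder. Stratifying on it would bias the estimate; the causal effect is the crude pooled difference.
Pooled: Drug H 28.4% vs Drug W 17.2%; Drug W is lower overall.

increases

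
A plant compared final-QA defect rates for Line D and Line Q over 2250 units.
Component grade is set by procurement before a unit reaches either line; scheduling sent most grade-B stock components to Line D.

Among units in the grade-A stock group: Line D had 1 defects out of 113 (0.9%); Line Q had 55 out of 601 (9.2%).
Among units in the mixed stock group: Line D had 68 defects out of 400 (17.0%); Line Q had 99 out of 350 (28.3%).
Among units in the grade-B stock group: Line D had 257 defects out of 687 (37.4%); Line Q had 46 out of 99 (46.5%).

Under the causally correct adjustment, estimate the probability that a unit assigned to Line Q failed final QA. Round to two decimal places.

Line D is lower inside every component grade stratum but Line Q is lower in aggregate. Whether to stratify depends on how component grade relates to the line.
The imbalance in component grade arose from how units were allocated, not from anything the line did; and component grade independently affects the outcome. The pooled gap is confounded — condition on component grade.
Standardising Line Q to the population component grade mix: 0.317·55/601 + 0.333·99/350 + 0.349·46/99 = 0.286.

0.29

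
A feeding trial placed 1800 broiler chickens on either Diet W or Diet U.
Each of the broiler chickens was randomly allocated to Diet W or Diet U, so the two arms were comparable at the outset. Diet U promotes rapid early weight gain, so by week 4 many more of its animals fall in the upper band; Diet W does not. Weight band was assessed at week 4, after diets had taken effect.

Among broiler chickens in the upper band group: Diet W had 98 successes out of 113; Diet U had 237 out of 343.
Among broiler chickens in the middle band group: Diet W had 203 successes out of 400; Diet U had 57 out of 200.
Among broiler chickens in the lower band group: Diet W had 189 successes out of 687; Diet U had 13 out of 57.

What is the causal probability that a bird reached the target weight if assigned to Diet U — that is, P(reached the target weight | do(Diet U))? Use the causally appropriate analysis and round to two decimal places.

0.51

The week-4 weight band-specific comparison favours Diet W throughout, but the pooled figures favour Diet U. The question is whether to condition on week-4 weight band.
Week-4 weight band here is a post-treatment variable shaped by the diet; conditioning on it would introduce bias rather than remove it. The overall comparison is the causal one.
So P(outcome | do(Diet U)) is just the pooled rate for Diet U: 307/600 = 0.512.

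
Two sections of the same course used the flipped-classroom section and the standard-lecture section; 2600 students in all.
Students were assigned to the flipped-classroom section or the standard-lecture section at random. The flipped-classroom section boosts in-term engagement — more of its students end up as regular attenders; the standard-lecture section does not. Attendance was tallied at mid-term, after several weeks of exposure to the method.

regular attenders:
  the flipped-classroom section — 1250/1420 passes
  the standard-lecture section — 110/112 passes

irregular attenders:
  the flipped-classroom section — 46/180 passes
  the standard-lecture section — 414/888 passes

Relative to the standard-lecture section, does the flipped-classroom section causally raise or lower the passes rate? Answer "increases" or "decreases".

Mid-term attendance is recorded after the teaching method and is itself shifted by it — it sits on the causal path from teaching method to outcome. Conditioning on a mediator would strip out part of the effect we want; the pooled comparison gives the total causal effect.
Pooled: the flipped-classroom section 81.0% vs the standard-lecture section 52.4%; the flipped-classroom section is higher overall.

increases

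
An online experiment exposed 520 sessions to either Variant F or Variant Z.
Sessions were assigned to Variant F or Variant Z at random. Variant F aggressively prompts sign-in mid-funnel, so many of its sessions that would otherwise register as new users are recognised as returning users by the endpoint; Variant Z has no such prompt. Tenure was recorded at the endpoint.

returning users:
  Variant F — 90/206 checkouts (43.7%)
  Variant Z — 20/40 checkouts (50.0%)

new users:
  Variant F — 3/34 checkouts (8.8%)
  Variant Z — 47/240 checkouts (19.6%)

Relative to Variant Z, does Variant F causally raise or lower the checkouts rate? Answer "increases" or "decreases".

increases

Variant Z is higher inside every user tenure stratum but Variant F is higher in aggregate. Whether to stratify depends on how user tenure relates to the variant.
Because the variant influences user tenure, user tenure is a post-treatment mediator, not a confounder. Stratifying on it would bias the estimate; the causal effect is the crude pooled difference.
Pooled: Variant F 38.8% vs Variant Z 23.9%; Variant F is higher overall.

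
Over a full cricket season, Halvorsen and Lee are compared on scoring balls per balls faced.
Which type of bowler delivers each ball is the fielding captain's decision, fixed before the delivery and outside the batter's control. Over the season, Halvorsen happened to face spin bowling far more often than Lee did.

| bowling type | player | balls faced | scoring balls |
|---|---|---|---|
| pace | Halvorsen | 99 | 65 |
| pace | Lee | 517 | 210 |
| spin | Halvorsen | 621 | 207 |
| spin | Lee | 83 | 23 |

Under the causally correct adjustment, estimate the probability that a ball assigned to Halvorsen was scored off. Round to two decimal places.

Here bowling type is a common cause — it drives both which player a case falls under and the outcome. The crude comparison mixes populations; the stratum-specific rates are the causally relevant ones.
Standardising Halvorsen to the population bowling type mix: 0.467·65/99 + 0.533·207/621 = 0.484.

0.48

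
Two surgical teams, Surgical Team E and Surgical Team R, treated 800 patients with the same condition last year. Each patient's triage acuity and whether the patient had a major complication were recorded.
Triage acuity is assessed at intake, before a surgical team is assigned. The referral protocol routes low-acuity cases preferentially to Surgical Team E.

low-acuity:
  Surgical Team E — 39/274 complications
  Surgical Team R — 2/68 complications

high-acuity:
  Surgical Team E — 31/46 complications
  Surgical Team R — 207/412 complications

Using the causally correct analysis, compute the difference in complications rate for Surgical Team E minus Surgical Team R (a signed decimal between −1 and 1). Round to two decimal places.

Surgical Team R is lower inside every triage acuity stratum but Surgical Team E is lower in aggregate. Whether to stratify depends on how triage acuity relates to the surgical team.
Triage acuity is set before the surgical team has any effect — it is not caused by the surgical team — and it independently drives the outcome. That makes it a confounder, so the causal comparison is within triage acuity levels.
Adjusting over the population distribution of triage acuity: 0.427·(0.142−0.029) + 0.573·(0.674−0.502) = +0.146.

+0.15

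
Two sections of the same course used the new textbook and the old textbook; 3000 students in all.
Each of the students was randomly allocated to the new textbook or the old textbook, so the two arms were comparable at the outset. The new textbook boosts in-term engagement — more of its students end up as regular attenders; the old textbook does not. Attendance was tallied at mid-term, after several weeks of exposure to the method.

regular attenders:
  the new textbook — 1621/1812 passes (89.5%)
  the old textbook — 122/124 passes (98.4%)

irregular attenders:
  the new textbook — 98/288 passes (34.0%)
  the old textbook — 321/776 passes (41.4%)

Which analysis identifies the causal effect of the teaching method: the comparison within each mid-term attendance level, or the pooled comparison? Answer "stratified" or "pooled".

pooled

Mid-term attendance is downstream of the teaching method. One should not condition on a consequence of treatment, so the overall rates are the right comparison.
Pooled: the new textbook 81.9% vs the old textbook 49.2%; the new textbook is higher overall.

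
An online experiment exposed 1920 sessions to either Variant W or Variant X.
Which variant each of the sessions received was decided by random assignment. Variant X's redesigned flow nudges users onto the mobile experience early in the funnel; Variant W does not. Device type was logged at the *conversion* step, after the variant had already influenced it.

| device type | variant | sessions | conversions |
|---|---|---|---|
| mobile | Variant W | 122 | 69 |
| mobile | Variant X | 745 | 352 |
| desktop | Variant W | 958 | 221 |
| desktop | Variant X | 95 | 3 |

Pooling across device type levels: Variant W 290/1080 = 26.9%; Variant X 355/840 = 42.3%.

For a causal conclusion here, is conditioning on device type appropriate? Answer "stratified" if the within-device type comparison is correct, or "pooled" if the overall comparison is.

pooled

The stratified and pooled comparisons disagree (Variant W wins within each device type; Variant X wins overall), so the answer turns on the causal role of device type.
The distribution of device type is itself part of what the variant does — it is an intermediate outcome. Holding it fixed would remove that part of the effect; the total effect is the pooled difference.
Pooled: Variant W 26.9% vs Variant X 42.3%; Variant X is higher overall.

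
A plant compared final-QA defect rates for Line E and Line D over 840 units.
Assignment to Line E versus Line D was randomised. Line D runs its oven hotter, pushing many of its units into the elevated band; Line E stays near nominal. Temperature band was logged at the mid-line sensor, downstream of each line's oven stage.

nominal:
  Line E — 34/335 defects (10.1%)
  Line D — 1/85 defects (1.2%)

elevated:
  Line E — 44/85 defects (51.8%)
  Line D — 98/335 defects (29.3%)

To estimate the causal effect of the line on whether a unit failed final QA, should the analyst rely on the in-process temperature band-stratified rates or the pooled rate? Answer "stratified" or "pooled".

The stratified and pooled comparisons disagree (Line D wins within each in-process temperature band; Line E wins overall), so the answer turns on the causal role of in-process temperature band.
In-process temperature band here is a post-treatment variable shaped by the line; conditioning on it would introduce bias rather than remove it. The overall comparison is the causal one.
Pooled: Line E 18.6% vs Line D 23.6%; Line E is lower overall.

pooled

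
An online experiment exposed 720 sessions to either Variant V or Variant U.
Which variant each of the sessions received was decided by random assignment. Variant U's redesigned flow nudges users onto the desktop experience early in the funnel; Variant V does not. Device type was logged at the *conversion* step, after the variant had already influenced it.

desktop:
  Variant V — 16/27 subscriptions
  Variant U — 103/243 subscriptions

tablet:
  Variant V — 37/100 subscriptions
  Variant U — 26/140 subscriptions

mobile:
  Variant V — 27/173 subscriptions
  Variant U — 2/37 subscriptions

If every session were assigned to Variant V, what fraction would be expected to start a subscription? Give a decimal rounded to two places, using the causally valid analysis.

0.27

Device type here is a post-treatment variable shaped by the variant; conditioning on it would introduce bias rather than remove it. The overall comparison is the causal one.
So P(outcome | do(Variant V)) is just the pooled rate for Variant V: 80/300 = 0.267.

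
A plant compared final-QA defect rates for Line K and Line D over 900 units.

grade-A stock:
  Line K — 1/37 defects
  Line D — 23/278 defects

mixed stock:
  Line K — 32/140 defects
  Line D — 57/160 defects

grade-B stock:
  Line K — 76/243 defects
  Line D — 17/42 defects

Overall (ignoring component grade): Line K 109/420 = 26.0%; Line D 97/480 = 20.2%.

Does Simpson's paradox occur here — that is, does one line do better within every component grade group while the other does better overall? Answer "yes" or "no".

yes

Within each component grade level (grade-A stock 2.7% vs 8.3%; mixed stock 22.9% vs 35.6%; grade-B stock 31.3% vs 40.5%), Line K has the lower rate every time. Pooled: 26.0% vs 20.2% — Line D has the lower rate overall. The two comparisons disagree.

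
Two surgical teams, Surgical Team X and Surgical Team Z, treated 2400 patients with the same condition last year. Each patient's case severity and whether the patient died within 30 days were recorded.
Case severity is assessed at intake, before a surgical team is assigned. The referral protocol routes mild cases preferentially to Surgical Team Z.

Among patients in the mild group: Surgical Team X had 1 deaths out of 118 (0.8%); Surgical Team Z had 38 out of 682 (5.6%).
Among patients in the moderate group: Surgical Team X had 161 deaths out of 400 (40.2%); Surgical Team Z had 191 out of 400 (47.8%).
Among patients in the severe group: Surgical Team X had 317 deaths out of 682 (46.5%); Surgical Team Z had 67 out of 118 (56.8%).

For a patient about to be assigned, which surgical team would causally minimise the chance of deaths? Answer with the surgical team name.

Within every case severity level Surgical Team X has the lower rate, yet pooled Surgical Team Z does — Simpson's reversal.
Case severity differs across surgical teams for reasons unrelated to any effect of the surgical team itself, and it separately predicts the outcome — a classic confounder. We must compare within case severity levels.
Within each level — mild: 0.8% vs 5.6%; moderate: 40.2% vs 47.8%; severe: 46.5% vs 56.8% — Surgical Team X is lower every time.

Surgical Team X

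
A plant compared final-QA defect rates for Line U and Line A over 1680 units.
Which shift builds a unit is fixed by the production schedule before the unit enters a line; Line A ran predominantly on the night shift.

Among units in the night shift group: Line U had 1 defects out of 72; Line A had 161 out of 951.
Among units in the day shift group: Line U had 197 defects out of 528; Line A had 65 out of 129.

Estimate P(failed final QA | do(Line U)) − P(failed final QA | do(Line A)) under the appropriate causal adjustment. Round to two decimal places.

Within every shift level Line U has the lower rate, yet pooled Line A does — Simpson's reversal.
Shift satisfies the back-door criterion: it is not a descendant of the line, and it blocks the spurious path from line to outcome. Adjusting for it (i.e., using the within-shift rates) gives the causal effect.
Adjusting over the population distribution of shift: 0.609·(0.014−0.169) + 0.391·(0.373−0.504) = -0.146.

-0.15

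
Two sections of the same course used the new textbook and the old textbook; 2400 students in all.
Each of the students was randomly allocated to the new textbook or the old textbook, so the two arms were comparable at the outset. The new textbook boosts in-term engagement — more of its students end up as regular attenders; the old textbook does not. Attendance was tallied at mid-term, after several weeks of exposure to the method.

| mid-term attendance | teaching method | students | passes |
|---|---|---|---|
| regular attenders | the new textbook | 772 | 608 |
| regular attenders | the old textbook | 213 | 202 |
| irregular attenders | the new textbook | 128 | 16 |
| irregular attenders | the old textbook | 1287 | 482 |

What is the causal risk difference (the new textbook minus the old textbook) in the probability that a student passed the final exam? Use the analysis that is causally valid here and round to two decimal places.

+0.24

The mid-term attendance-specific comparison favours the old textbook throughout, but the pooled figures favour the new textbook. The question is whether to condition on mid-term attendance.
Mid-term attendance is downstream of the teaching method. One should not condition on a consequence of treatment, so the overall rates are the right comparison.
The causal difference is the pooled difference: 0.693 − 0.456 = +0.237.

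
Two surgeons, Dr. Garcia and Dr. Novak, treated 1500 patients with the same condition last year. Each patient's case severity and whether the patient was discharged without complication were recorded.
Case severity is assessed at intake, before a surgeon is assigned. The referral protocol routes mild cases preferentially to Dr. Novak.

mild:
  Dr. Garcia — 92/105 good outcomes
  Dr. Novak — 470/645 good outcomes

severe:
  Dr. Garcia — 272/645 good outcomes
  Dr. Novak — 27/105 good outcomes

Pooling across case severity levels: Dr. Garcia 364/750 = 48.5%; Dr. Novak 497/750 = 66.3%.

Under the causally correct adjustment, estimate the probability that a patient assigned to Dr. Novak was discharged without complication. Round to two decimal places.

Case severity satisfies the back-door criterion: it is not a descendant of the surgeon, and it blocks the spurious path from surgeon to outcome. Adjusting for it (i.e., using the within-case severity rates) gives the causal effect.
Standardising Dr. Novak to the population case severity mix: 0.500·470/645 + 0.500·27/105 = 0.493.

0.49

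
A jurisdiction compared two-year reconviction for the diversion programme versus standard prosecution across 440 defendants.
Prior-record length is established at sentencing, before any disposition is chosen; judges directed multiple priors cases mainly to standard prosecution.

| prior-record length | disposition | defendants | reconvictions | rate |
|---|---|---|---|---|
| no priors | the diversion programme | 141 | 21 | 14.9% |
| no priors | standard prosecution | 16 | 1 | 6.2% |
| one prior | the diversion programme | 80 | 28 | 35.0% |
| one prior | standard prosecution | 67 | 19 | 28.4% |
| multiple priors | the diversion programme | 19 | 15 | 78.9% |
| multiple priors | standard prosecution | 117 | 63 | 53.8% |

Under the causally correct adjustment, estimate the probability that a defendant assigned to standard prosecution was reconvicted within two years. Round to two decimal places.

The prior-record length-specific comparison favours standard prosecution throughout, but the pooled figures favour the diversion programme. The question is whether to condition on prior-record length.
The imbalance in prior-record length arose from how defendants were allocated, not from anything the disposition did; and prior-record length independently affects the outcome. The pooled gap is confounded — condition on prior-record length.
Standardising standard prosecution to the population prior-record length mix: 0.357·1/16 + 0.334·19/67 + 0.309·63/117 = 0.283.

0.28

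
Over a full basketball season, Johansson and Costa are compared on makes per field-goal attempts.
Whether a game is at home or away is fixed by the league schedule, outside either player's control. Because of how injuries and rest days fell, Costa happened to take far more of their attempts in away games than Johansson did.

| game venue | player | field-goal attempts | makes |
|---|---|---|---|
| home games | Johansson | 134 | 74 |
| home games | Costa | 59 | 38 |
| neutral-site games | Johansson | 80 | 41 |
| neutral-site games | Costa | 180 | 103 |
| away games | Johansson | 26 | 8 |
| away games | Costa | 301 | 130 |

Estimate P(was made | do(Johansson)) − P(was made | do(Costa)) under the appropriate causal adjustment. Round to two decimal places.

Nothing the player does changes game venue; the imbalance is an allocation artefact. With game venue also predicting the outcome, the pooled figure is confounded, and the within-stratum comparison is the causal one.
Adjusting over the population distribution of game venue: 0.247·(0.552−0.644) + 0.333·(0.512−0.572) + 0.419·(0.308−0.432) = -0.095.

-0.09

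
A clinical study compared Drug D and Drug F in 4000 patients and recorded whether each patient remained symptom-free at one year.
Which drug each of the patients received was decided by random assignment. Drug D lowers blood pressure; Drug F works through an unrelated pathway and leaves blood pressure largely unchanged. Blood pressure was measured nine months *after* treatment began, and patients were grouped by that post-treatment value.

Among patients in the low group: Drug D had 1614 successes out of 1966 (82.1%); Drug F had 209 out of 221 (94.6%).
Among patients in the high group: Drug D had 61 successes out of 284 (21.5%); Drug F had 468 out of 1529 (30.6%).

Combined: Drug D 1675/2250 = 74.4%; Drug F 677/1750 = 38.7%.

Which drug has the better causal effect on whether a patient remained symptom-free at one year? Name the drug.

Drug D

Blood pressure is downstream of the drug. One should not condition on a consequence of treatment, so the overall rates are the right comparison.
Pooled: Drug D 74.4% vs Drug F 38.7%; Drug D is higher overall.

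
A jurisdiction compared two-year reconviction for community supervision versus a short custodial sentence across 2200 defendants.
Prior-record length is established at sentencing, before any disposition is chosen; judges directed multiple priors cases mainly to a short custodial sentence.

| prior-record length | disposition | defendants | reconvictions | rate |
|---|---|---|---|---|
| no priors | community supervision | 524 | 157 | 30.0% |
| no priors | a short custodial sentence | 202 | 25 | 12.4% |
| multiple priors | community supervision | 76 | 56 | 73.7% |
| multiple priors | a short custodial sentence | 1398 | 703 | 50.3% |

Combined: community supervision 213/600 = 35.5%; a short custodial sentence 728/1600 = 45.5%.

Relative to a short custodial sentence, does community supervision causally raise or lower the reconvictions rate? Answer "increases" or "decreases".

increases

Within every prior-record length level a short custodial sentence has the lower rate, yet pooled community supervision does — Simpson's reversal.
The imbalance in prior-record length arose from how defendants were allocated, not from anything the disposition did; and prior-record length independently affects the outcome. The pooled gap is confounded — condition on prior-record length.
Within each level — no priors: 30.0% vs 12.4%; multiple priors: 73.7% vs 50.3% — a short custodial sentence is lower every time.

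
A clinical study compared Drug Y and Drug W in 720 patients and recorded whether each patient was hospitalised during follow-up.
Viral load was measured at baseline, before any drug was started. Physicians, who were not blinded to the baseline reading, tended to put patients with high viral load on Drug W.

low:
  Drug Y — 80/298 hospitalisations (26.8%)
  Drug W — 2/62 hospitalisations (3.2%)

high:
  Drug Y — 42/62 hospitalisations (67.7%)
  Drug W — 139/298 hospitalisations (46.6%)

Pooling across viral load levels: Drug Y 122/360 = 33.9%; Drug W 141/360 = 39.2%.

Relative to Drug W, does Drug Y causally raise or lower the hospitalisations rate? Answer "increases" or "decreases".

increases

Viral load differs across drugs for reasons unrelated to any effect of the drug itself, and it separately predicts the outcome — a classic confounder. We must compare within viral load levels.
Within each level — low: 26.8% vs 3.2%; high: 67.7% vs 46.6% — Drug W is lower every time.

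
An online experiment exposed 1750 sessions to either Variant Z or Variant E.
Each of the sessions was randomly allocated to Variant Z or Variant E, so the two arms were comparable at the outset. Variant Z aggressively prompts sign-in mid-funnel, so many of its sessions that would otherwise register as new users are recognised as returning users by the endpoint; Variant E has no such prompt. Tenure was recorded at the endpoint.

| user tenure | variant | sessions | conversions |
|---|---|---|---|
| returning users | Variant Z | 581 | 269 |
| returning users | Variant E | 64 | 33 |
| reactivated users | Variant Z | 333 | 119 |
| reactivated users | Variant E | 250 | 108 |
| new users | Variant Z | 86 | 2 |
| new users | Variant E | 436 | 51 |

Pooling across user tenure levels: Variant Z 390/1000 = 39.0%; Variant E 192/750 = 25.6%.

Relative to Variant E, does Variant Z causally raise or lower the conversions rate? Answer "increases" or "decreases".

increases

The distribution of user tenure is itself part of what the variant does — it is an intermediate outcome. Holding it fixed would remove that part of the effect; the total effect is the pooled difference.
Pooled: Variant Z 39.0% vs Variant E 25.6%; Variant Z is higher overall.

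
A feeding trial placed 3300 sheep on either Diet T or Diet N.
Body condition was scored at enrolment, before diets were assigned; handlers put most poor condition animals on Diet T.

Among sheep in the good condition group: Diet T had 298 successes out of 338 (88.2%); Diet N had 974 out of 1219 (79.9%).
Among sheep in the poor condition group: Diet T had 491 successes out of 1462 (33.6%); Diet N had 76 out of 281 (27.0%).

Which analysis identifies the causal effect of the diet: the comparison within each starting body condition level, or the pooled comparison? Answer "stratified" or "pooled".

stratified

Within every starting body condition level Diet T has the higher rate, yet pooled Diet N does — Simpson's reversal.
Nothing the diet does changes starting body condition; the imbalance is an allocation artefact. With starting body condition also predicting the outcome, the pooled figure is confounded, and the within-stratum comparison is the causal one.
Within each level — good condition: 88.2% vs 79.9%; poor condition: 33.6% vs 27.0% — Diet T is higher every time.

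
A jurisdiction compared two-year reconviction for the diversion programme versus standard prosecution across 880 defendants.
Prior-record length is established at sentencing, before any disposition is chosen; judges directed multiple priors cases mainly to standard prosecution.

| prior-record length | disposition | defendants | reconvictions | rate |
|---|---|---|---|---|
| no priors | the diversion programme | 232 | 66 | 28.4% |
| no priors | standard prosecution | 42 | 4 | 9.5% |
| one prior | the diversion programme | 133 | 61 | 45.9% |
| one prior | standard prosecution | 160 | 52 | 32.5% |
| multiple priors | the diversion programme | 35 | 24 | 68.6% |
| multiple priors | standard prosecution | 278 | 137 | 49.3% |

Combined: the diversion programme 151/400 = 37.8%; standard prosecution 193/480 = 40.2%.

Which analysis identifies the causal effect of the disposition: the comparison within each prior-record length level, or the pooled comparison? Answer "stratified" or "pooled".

Nothing the disposition does changes prior-record length; the imbalance is an allocation artefact. With prior-record length also predicting the outcome, the pooled figure is confounded, and the within-stratum comparison is the causal one.
Within each level — no priors: 28.4% vs 9.5%; one prior: 45.9% vs 32.5%; multiple priors: 68.6% vs 49.3% — standard prosecution is lower every time.

stratified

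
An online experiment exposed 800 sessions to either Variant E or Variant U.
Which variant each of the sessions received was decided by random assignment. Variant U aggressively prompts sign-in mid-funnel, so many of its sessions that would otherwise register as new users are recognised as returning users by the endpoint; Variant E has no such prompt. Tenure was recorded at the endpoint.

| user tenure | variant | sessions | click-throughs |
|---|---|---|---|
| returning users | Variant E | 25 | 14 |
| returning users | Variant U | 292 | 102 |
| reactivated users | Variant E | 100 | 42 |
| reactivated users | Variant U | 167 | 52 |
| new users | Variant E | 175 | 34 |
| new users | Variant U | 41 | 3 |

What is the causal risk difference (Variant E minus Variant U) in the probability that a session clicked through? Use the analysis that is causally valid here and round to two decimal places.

Within every user tenure level Variant E has the higher rate, yet pooled Variant U does — Simpson's reversal.
User tenure lies on the pathway variant → user tenure → outcome, so adjusting for it blocks the indirect effect. For the total causal effect of variant, use the unadjusted pooled rates.
The causal difference is the pooled difference: 0.300 − 0.314 = -0.014.

-0.01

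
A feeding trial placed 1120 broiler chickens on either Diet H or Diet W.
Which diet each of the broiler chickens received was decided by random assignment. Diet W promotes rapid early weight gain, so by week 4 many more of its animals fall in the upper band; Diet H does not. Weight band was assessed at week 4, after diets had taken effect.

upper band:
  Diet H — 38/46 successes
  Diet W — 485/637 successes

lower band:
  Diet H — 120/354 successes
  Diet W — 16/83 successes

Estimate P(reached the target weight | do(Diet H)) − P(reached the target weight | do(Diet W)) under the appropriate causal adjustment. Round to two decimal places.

-0.30

Week-4 weight band lies on the pathway diet → week-4 weight band → outcome, so adjusting for it blocks the indirect effect. For the total causal effect of diet, use the unadjusted pooled rates.
The causal difference is the pooled difference: 0.395 − 0.696 = -0.301.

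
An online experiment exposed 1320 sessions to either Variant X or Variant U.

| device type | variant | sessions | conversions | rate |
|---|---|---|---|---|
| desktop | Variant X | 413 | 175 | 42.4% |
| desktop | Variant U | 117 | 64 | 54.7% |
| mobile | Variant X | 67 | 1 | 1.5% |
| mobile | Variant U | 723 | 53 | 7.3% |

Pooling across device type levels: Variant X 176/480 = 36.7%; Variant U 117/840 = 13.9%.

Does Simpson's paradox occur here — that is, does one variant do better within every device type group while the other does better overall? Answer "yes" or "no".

Within each device type level (desktop 42.4% vs 54.7%; mobile 1.5% vs 7.3%), Variant U has the higher rate every time. Pooled: 36.7% vs 13.9% — Variant X has the higher rate overall. The two comparisons disagree.

yes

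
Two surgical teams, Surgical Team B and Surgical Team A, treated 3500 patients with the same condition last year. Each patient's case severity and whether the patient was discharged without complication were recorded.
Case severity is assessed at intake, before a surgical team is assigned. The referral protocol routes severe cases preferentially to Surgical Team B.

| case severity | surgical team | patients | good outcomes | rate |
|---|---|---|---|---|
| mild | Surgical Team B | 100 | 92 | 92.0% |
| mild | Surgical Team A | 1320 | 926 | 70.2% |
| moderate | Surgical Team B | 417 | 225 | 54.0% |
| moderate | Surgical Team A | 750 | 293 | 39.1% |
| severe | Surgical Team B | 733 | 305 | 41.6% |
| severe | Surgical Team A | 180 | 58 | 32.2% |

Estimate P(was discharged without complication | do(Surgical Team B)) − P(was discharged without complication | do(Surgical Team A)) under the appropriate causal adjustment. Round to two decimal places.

Case severity satisfies the back-door criterion: it is not a descendant of the surgical team, and it blocks the spurious path from surgical team to outcome. Adjusting for it (i.e., using the within-case severity rates) gives the causal effect.
Adjusting over the population distribution of case severity: 0.406·(0.920−0.702) + 0.333·(0.540−0.391) + 0.261·(0.416−0.322) = +0.163.

+0.16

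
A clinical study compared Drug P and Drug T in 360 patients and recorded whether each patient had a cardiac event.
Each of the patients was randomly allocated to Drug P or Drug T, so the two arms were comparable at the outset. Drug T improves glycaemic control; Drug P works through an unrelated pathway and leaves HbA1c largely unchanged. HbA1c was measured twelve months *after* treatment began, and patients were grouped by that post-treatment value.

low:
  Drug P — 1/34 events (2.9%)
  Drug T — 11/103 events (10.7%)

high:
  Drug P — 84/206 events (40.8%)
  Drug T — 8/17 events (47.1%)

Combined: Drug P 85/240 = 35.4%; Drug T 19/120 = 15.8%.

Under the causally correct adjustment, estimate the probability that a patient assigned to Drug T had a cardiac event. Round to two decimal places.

0.16

The stratified and pooled comparisons disagree (Drug P wins within each HbA1c; Drug T wins overall), so the answer turns on the causal role of HbA1c.
HbA1c here is a post-treatment variable shaped by the drug; conditioning on it would introduce bias rather than remove it. The overall comparison is the causal one.
So P(outcome | do(Drug T)) is just the pooled rate for Drug T: 19/120 = 0.158.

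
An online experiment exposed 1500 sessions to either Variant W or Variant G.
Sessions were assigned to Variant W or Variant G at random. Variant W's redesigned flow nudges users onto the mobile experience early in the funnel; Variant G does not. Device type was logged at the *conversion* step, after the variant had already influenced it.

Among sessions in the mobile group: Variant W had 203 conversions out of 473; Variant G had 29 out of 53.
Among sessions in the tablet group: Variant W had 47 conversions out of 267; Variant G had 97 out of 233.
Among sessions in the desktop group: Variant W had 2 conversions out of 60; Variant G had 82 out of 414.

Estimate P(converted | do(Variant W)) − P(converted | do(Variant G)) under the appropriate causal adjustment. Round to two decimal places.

+0.02

The device type-specific comparison favours Variant G throughout, but the pooled figures favour Variant W. The question is whether to condition on device type.
Device type is recorded after the variant and is itself shifted by it — it sits on the causal path from variant to outcome. Conditioning on a mediator would strip out part of the effect we want; the pooled comparison gives the total causal effect.
The causal difference is the pooled difference: 0.315 − 0.297 = +0.018.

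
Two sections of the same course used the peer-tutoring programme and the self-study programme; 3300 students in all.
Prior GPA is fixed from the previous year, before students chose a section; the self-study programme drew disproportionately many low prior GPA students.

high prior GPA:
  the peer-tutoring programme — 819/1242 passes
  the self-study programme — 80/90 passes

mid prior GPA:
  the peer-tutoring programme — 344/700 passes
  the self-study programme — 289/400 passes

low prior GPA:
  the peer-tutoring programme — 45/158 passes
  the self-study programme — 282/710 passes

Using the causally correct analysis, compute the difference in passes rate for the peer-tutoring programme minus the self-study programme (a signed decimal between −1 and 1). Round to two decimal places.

The imbalance in prior GPA band arose from how students were allocated, not from anything the teaching method did; and prior GPA band independently affects the outcome. The pooled gap is confounded — condition on prior GPA band.
Adjusting over the population distribution of prior GPA band: 0.404·(0.659−0.889) + 0.333·(0.491−0.723) + 0.263·(0.285−0.397) = -0.199.

-0.20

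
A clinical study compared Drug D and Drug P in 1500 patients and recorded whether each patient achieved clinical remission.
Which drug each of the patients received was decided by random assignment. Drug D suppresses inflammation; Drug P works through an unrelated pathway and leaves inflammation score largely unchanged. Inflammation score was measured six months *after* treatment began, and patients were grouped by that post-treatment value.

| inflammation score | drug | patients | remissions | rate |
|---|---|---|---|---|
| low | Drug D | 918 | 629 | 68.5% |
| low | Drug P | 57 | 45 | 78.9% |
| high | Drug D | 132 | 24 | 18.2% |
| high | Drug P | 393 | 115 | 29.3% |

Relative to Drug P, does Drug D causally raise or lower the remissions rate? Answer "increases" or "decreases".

Within every inflammation score level Drug P has the higher rate, yet pooled Drug D does — Simpson's reversal.
Inflammation score lies on the pathway drug → inflammation score → outcome, so adjusting for it blocks the indirect effect. For the total causal effect of drug, use the unadjusted pooled rates.
Pooled: Drug D 62.2% vs Drug P 35.6%; Drug D is higher overall.

increases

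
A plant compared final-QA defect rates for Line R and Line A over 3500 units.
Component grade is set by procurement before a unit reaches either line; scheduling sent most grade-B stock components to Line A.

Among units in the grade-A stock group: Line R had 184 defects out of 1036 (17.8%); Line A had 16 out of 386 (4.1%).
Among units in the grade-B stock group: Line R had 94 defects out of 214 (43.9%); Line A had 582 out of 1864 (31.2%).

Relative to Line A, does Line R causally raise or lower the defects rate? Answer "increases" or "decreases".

increases

Within every component grade level Line A has the lower rate, yet pooled Line R does — Simpson's reversal.
Component grade is set before the line has any effect — it is not caused by the line — and it independently drives the outcome. That makes it a confounder, so the causal comparison is within component grade levels.
Within each level — grade-A stock: 17.8% vs 4.1%; grade-B stock: 43.9% vs 31.2% — Line A is lower every time.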